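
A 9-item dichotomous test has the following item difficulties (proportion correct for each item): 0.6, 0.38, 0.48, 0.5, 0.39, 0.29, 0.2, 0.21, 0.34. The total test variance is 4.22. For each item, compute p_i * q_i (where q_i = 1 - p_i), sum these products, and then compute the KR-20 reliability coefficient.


For each item, compute p_i * q_i:
  Item 1: 0.6 * 0.4 = 0.24
  Item 2: 0.38 * 0.62 = 0.2356
  Item 3: 0.48 * 0.52 = 0.2496
  Item 4: 0.5 * 0.5 = 0.25
  Item 5: 0.39 * 0.61 = 0.2379
  Item 6: 0.29 * 0.71 = 0.2059
  Item 7: 0.2 * 0.8 = 0.16
  Item 8: 0.21 * 0.79 = 0.1659
  Item 9: 0.34 * 0.66 = 0.2244
Sum(p_i * q_i) = 0.24 + 0.2356 + 0.2496 + 0.25 + 0.2379 + 0.2059 + 0.16 + 0.1659 + 0.2244 = 1.9693
KR-20 = (k/(k-1)) * (1 - Sum(p_i*q_i) / Var_total)
= (9/8) * (1 - 1.9693/4.22)
= 1.125 * 0.5333
KR-20 = 0.6

0.6


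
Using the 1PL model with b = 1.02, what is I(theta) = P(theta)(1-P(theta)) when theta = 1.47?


P = 1/(1+exp(-(1.47-1.02))) = 0.6106
I = P*(1-P) = 0.6106 * 0.3894
I = 0.2378

0.2378


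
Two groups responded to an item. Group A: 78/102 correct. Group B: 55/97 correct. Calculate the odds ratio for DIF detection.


Odds_A = 78/24 = 3.25
Odds_B = 55/42 = 1.3095
OR = Odds_A / Odds_B = 3.25 / 1.3095
Exactly, OR = (78 * 42) / (24 * 55) = 3276 / 1320
OR = 2.4818

2.4818


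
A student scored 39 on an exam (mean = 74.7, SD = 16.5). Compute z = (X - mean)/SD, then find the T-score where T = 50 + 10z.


z = (X - mean) / SD = (39 - 74.7) / 16.5
z = -35.7 / 16.5
z = -2.1636
T-score = T = 50 + 10z
Carry z at full precision (z = -35.7 / 16.5) into the conversion:
T-score = 50 + 10 * (-35.7 / 16.5) = 50 + -357 / 16.5
T-score = 50 + -21.6364
T-score = 28.3636

28.3636


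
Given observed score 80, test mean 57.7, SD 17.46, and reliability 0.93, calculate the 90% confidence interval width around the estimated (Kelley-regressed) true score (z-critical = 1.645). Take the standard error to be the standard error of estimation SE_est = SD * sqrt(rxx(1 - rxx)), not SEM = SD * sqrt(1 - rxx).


True score estimate = 0.93*80 + 0.07*57.7 = 78.439
SE_est = SD * sqrt(rxx * (1 - rxx)) = 17.46 * sqrt(0.93 * 0.07) = 17.46 * sqrt(0.0651) = 4.454867
CI = T_est +/- z * SE_est, so width = 2 * z * SE_est = 2 * 1.645 * 4.454867
Width = 14.6565

14.6565


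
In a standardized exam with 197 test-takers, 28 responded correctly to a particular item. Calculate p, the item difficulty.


Item difficulty p = number correct / total examinees
p = 28 / 197
p = 0.1421

0.1421


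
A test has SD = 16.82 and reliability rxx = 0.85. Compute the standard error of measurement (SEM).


SEM = SD * sqrt(1 - rxx)
SEM = 16.82 * sqrt(1 - 0.85)
SEM = 16.82 * sqrt(0.15) = 16.82 * 0.387298
SEM = 6.5144

6.5144


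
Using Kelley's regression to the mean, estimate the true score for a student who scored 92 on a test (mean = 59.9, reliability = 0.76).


T_est = rxx * X + (1 - rxx) * mean
T_est = 0.76 * 92 + 0.24 * 59.9
T_est = 69.92 + 14.376
T_est = 84.296

84.296


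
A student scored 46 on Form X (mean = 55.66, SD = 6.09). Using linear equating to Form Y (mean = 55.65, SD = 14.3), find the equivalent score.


slope = SD_Y / SD_X = 14.3 / 6.09 ~ 2.3481
intercept = mean_Y - slope * mean_X = 55.65 - (14.3 / 6.09) * 55.66 ~ -75.0459
Y = slope * X + intercept. To avoid rounding drift from the rounded slope/intercept, evaluate the equivalent form Y = mean_Y + SD_Y * (X - mean_X) / SD_X at full precision:
Y = 55.65 + 14.3 * (46 - 55.66) / 6.09
Y = 55.65 - 14.3 * 9.66 / 6.09
Y = 55.65 - 138.138 / 6.09
Y = 55.65 - 22.6828
Y = 32.9672

32.9672


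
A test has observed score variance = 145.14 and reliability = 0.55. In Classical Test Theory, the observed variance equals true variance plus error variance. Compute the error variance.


var_true = rxx * var_obs = 0.55 * 145.14 = 79.827
var_error = var_obs - var_true
var_error = 145.14 - 79.827
var_error = 65.313

65.313


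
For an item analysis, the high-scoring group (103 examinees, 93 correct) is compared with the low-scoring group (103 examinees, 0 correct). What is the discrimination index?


p_upper = 93/103 = 0.9029
p_lower = 0/103 = 0.0
D = 0.9029 - 0.0 = 0.9029

0.9029


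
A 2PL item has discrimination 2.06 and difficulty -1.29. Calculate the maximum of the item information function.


For 2PL, max info at theta = b = -1.29
I_max = a^2 / 4 = 2.06^2 / 4
= 4.2436 / 4
I_max = 1.0609

1.0609


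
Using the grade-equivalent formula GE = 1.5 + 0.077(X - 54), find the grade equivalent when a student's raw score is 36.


raw - median = 36 - 54 = -18
slope * diff = 0.077 * -18 = -1.386
GE = 1.5 + -1.386
GE = 0.114

0.114


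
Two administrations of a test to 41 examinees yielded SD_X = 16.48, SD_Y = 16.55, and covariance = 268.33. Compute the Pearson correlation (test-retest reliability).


r = cov(X,Y) / (SD_X * SD_Y)
r = 268.33 / (16.48 * 16.55)
r = 268.33 / 272.744
r = 0.9838

0.9838


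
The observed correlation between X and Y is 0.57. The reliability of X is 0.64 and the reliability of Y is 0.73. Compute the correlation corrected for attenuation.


r_corrected = rxy / sqrt(rxx * ryy)
= 0.57 / sqrt(0.64 * 0.73)
= 0.57 / sqrt(0.4672)
= 0.57 / 0.68352
r_corrected = 0.8339

0.8339


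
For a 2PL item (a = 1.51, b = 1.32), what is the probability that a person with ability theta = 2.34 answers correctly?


a*(theta - b) = 1.51 * (2.34 - 1.32) = 1.5402
exp(-1.5402) = 0.2143
P = 1 / (1 + 0.2143)
P = 0.8235

0.8235


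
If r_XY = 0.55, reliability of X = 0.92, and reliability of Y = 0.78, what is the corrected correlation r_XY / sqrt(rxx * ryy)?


r_corrected = rxy / sqrt(rxx * ryy)
= 0.55 / sqrt(0.92 * 0.78)
= 0.55 / sqrt(0.7176)
= 0.55 / 0.847113
r_corrected = 0.6493

0.6493


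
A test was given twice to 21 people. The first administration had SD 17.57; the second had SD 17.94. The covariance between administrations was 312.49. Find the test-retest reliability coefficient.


r = cov(X,Y) / (SD_X * SD_Y)
r = 312.49 / (17.57 * 17.94)
r = 312.49 / 315.2058
r = 0.9914

0.9914


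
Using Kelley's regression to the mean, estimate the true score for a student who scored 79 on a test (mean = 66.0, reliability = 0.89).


T_est = rxx * X + (1 - rxx) * mean
T_est = 0.89 * 79 + 0.11 * 66.0
T_est = 70.31 + 7.26
T_est = 77.57

77.57


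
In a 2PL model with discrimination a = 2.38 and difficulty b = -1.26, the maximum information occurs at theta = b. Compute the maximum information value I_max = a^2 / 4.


For 2PL, max info at theta = b = -1.26
I_max = a^2 / 4 = 2.38^2 / 4
= 5.6644 / 4
I_max = 1.4161

1.4161


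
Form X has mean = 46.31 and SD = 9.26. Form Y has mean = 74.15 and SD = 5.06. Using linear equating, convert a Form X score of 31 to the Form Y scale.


slope = SD_Y / SD_X = 5.06 / 9.26 ~ 0.5464
intercept = mean_Y - slope * mean_X = 74.15 - (5.06 / 9.26) * 46.31 ~ 48.8445
Y = slope * X + intercept. To avoid rounding drift from the rounded slope/intercept, evaluate the equivalent form Y = mean_Y + SD_Y * (X - mean_X) / SD_X at full precision:
Y = 74.15 + 5.06 * (31 - 46.31) / 9.26
Y = 74.15 - 5.06 * 15.31 / 9.26
Y = 74.15 - 77.4686 / 9.26
Y = 74.15 - 8.3659
Y = 65.7841

65.7841


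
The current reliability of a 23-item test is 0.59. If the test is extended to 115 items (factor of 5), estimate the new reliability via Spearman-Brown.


r_new = (n * rxx) / (1 + (n-1) * rxx)
r_new = (5 * 0.59) / (1 + 4 * 0.59)
r_new = 2.95 / 3.36
r_new = 0.878

0.878


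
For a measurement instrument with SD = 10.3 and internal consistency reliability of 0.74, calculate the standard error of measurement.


SEM = SD * sqrt(1 - rxx)
SEM = 10.3 * sqrt(1 - 0.74)
SEM = 10.3 * sqrt(0.26) = 10.3 * 0.509902
SEM = 5.252

5.252


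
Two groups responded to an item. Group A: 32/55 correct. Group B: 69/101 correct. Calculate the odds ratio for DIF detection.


Odds_A = 32/23 = 1.3913
Odds_B = 69/32 = 2.1562
OR = Odds_A / Odds_B = 1.3913 / 2.1562
Exactly, OR = (32 * 32) / (23 * 69) = 1024 / 1587
OR = 0.6452

0.6452


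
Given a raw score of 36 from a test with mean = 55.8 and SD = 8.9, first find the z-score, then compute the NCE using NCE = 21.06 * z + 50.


z = (X - mean) / SD = (36 - 55.8) / 8.9
z = -19.8 / 8.9
z = -2.2247
NCE = NCE = 21.06z + 50
Carry z at full precision (z = -19.8 / 8.9) into the conversion:
NCE = 21.06 * (-19.8 / 8.9) + 50 = -416.988 / 8.9 + 50
NCE = -46.8526 + 50
NCE = 3.1474

3.1474


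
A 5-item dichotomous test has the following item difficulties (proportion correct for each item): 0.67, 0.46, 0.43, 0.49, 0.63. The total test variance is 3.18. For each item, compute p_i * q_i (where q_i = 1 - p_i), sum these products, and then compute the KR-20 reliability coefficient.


For each item, compute p_i * q_i:
  Item 1: 0.67 * 0.33 = 0.2211
  Item 2: 0.46 * 0.54 = 0.2484
  Item 3: 0.43 * 0.57 = 0.2451
  Item 4: 0.49 * 0.51 = 0.2499
  Item 5: 0.63 * 0.37 = 0.2331
Sum(p_i * q_i) = 0.2211 + 0.2484 + 0.2451 + 0.2499 + 0.2331 = 1.1976
KR-20 = (k/(k-1)) * (1 - Sum(p_i*q_i) / Var_total)
= (5/4) * (1 - 1.1976/3.18)
= 1.25 * 0.6234
KR-20 = 0.7792

0.7792


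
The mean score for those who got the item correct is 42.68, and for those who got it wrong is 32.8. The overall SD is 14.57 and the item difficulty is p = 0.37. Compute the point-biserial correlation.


q = 1 - p = 0.63
rpb = ((M1 - M0) / SD) * sqrt(p * q)
rpb = ((42.68 - 32.8) / 14.57) * sqrt(0.37 * 0.63)
rpb = 0.3274

0.3274


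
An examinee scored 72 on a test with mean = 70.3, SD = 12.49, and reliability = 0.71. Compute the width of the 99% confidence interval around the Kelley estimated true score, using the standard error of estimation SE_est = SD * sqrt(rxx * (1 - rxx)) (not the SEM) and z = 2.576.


True score estimate = 0.71*72 + 0.29*70.3 = 71.507
SE_est = SD * sqrt(rxx * (1 - rxx)) = 12.49 * sqrt(0.71 * 0.29) = 12.49 * sqrt(0.2059) = 5.667488
CI = T_est +/- z * SE_est, so width = 2 * z * SE_est = 2 * 2.576 * 5.667488
Width = 29.1989

29.1989


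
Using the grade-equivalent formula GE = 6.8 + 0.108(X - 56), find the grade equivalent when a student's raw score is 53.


raw - median = 53 - 56 = -3
slope * diff = 0.108 * -3 = -0.324
GE = 6.8 + -0.324
GE = 6.476

6.476


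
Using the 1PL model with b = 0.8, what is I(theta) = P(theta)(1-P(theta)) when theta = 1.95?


P = 1/(1+exp(-(1.95-0.8))) = 0.7595
I = P*(1-P) = 0.7595 * 0.2405
I = 0.1827

0.1827


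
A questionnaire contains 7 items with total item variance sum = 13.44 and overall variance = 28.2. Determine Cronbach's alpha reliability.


alpha = (k/(k-1)) * (1 - sum(si^2)/s_total^2)
= (7/6) * (1 - 13.44/28.2)
alpha = 0.6106

0.6106


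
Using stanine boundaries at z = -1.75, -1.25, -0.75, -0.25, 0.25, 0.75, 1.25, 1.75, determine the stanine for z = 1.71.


Stanine boundaries: [-1.75, -1.25, -0.75, -0.25, 0.25, 0.75, 1.25, 1.75]
z = 1.71
Check each boundary:
  z >= -1.75 -> could be stanine 2
  z >= -1.25 -> could be stanine 3
  z >= -0.75 -> could be stanine 4
  z >= -0.25 -> could be stanine 5
  z >= 0.25 -> could be stanine 6
  z >= 0.75 -> could be stanine 7
  z >= 1.25 -> could be stanine 8
  z < 1.75
Highest qualifying boundary gives stanine = 8

8


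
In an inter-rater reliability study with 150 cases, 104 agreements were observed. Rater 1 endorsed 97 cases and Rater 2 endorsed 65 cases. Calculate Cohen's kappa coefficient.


P_o = 104/150 = 0.693333
P_e = (97*65 + 53*85) / 22500 = 0.480444
kappa = (P_o - P_e) / (1 - P_e)
kappa = (0.693333 - 0.480444) / (1 - 0.480444)
kappa = 0.4098

0.4098


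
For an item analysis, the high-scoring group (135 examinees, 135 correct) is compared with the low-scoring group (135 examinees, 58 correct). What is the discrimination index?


p_upper = 135/135 = 1.0
p_lower = 58/135 = 0.4296
D = 1.0 - 0.4296 = 0.5704

0.5704


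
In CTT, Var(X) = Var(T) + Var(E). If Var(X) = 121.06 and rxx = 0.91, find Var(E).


var_true = rxx * var_obs = 0.91 * 121.06 = 110.1646
var_error = var_obs - var_true
var_error = 121.06 - 110.1646
var_error = 10.8954

10.8954


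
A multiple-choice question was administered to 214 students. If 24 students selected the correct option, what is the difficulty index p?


Item difficulty p = number correct / total examinees
p = 24 / 214
p = 0.1121

0.1121


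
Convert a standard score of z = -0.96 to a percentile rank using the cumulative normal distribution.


CDF(z) = 0.5 * (1 + erf(z/sqrt(2)))
erf(-0.6788) = -0.6629
CDF = 0.1685
Percentile rank = 0.1685 * 100 = 16.85

16.85


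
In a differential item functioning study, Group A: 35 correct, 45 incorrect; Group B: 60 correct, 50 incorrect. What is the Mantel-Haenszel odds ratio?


Odds_A = 35/45 = 0.7778
Odds_B = 60/50 = 1.2
OR = Odds_A / Odds_B = 0.7778 / 1.2
Exactly, OR = (35 * 50) / (45 * 60) = 1750 / 2700
OR = 0.6481

0.6481


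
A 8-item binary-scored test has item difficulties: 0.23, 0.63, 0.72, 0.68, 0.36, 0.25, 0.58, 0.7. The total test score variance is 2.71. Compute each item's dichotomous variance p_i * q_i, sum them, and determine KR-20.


For each item, compute p_i * q_i:
  Item 1: 0.23 * 0.77 = 0.1771
  Item 2: 0.63 * 0.37 = 0.2331
  Item 3: 0.72 * 0.28 = 0.2016
  Item 4: 0.68 * 0.32 = 0.2176
  Item 5: 0.36 * 0.64 = 0.2304
  Item 6: 0.25 * 0.75 = 0.1875
  Item 7: 0.58 * 0.42 = 0.2436
  Item 8: 0.7 * 0.3 = 0.21
Sum(p_i * q_i) = 0.1771 + 0.2331 + 0.2016 + 0.2176 + 0.2304 + 0.1875 + 0.2436 + 0.21 = 1.7009
KR-20 = (k/(k-1)) * (1 - Sum(p_i*q_i) / Var_total)
= (8/7) * (1 - 1.7009/2.71)
= 1.1429 * 0.3724
KR-20 = 0.4256

0.4256


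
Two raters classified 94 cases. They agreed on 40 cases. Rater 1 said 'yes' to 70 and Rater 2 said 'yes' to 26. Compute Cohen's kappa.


P_o = 40/94 = 0.425532
P_e = (70*26 + 24*68) / 8836 = 0.390675
kappa = (P_o - P_e) / (1 - P_e)
kappa = (0.425532 - 0.390675) / (1 - 0.390675)
kappa = 0.0572

0.0572


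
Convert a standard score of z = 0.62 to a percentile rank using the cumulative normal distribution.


CDF(z) = 0.5 * (1 + erf(z/sqrt(2)))
erf(0.4384) = 0.4647
CDF = 0.7324
Percentile rank = 0.7324 * 100 = 73.24

73.24


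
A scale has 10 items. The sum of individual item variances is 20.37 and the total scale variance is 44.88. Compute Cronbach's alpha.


alpha = (k/(k-1)) * (1 - sum(si^2)/s_total^2)
= (10/9) * (1 - 20.37/44.88)
alpha = 0.6068

0.6068


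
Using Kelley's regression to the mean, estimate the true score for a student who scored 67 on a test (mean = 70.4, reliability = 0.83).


T_est = rxx * X + (1 - rxx) * mean
T_est = 0.83 * 67 + 0.17 * 70.4
T_est = 55.61 + 11.968
T_est = 67.578

67.578


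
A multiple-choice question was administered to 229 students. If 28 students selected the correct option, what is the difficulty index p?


Item difficulty p = number correct / total examinees
p = 28 / 229
p = 0.1223

0.1223


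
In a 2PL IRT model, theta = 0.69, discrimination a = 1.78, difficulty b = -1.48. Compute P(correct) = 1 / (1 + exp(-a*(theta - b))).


a*(theta - b) = 1.78 * (0.69 - -1.48) = 3.8626
exp(-3.8626) = 0.021
P = 1 / (1 + 0.021)
P = 0.9794

0.9794


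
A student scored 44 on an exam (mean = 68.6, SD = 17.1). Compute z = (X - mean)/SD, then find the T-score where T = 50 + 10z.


z = (X - mean) / SD = (44 - 68.6) / 17.1
z = -24.6 / 17.1
z = -1.4386
T-score = T = 50 + 10z
Carry z at full precision (z = -24.6 / 17.1) into the conversion:
T-score = 50 + 10 * (-24.6 / 17.1) = 50 + -246 / 17.1
T-score = 50 + -14.386
T-score = 35.614

35.614


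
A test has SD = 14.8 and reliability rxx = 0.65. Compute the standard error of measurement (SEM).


SEM = SD * sqrt(1 - rxx)
SEM = 14.8 * sqrt(1 - 0.65)
SEM = 14.8 * sqrt(0.35) = 14.8 * 0.591608
SEM = 8.7558

8.7558


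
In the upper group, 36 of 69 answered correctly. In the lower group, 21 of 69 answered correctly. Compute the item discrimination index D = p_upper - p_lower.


p_upper = 36/69 = 0.5217
p_lower = 21/69 = 0.3043
D = 0.5217 - 0.3043 = 0.2174

0.2174


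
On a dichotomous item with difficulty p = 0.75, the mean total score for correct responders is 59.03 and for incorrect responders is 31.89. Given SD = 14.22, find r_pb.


q = 1 - p = 0.25
rpb = ((M1 - M0) / SD) * sqrt(p * q)
rpb = ((59.03 - 31.89) / 14.22) * sqrt(0.75 * 0.25)
rpb = 0.8264

0.8264


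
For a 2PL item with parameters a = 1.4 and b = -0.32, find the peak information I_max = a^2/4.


For 2PL, max info at theta = b = -0.32
I_max = a^2 / 4 = 1.4^2 / 4
= 1.96 / 4
I_max = 0.49

0.49


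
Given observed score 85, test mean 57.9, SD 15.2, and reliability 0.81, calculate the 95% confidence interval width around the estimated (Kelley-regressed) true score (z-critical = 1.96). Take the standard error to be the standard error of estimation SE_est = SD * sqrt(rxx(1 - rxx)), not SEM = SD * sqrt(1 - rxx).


True score estimate = 0.81*85 + 0.19*57.9 = 79.851
SE_est = SD * sqrt(rxx * (1 - rxx)) = 15.2 * sqrt(0.81 * 0.19) = 15.2 * sqrt(0.1539) = 5.962974
CI = T_est +/- z * SE_est, so width = 2 * z * SE_est = 2 * 1.96 * 5.962974
Width = 23.3749

23.3749


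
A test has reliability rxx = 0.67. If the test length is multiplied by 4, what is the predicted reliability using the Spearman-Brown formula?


r_new = (n * rxx) / (1 + (n-1) * rxx)
r_new = (4 * 0.67) / (1 + 3 * 0.67)
r_new = 2.68 / 3.01
r_new = 0.8904

0.8904


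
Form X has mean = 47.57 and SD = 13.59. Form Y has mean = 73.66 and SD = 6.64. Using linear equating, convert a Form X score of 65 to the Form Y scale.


slope = SD_Y / SD_X = 6.64 / 13.59 ~ 0.4886
intercept = mean_Y - slope * mean_X = 73.66 - (6.64 / 13.59) * 47.57 ~ 50.4176
Y = slope * X + intercept. To avoid rounding drift from the rounded slope/intercept, evaluate the equivalent form Y = mean_Y + SD_Y * (X - mean_X) / SD_X at full precision:
Y = 73.66 + 6.64 * (65 - 47.57) / 13.59
Y = 73.66 + 6.64 * 17.43 / 13.59
Y = 73.66 + 115.7352 / 13.59
Y = 73.66 + 8.5162
Y = 82.1762

82.1762


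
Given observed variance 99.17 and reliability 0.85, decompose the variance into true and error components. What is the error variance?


var_true = rxx * var_obs = 0.85 * 99.17 = 84.2945
var_error = var_obs - var_true
var_error = 99.17 - 84.2945
var_error = 14.8755

14.8755


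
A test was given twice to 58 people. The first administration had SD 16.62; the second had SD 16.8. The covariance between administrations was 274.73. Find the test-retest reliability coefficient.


r = cov(X,Y) / (SD_X * SD_Y)
r = 274.73 / (16.62 * 16.8)
r = 274.73 / 279.216
r = 0.9839

0.9839


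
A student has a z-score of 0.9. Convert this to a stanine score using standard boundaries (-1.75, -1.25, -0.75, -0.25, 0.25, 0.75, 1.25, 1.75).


Stanine boundaries: [-1.75, -1.25, -0.75, -0.25, 0.25, 0.75, 1.25, 1.75]
z = 0.9
Check each boundary:
  z >= -1.75 -> could be stanine 2
  z >= -1.25 -> could be stanine 3
  z >= -0.75 -> could be stanine 4
  z >= -0.25 -> could be stanine 5
  z >= 0.25 -> could be stanine 6
  z >= 0.75 -> could be stanine 7
  z < 1.25
  z < 1.75
Highest qualifying boundary gives stanine = 7

7


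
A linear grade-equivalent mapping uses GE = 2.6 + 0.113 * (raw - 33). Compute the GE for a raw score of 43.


raw - median = 43 - 33 = 10
slope * diff = 0.113 * 10 = 1.13
GE = 2.6 + 1.13
GE = 3.73

3.73


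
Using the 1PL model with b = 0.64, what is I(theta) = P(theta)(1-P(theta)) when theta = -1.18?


P = 1/(1+exp(-(-1.18-0.64))) = 0.1394
I = P*(1-P) = 0.1394 * 0.8606
I = 0.12

0.12


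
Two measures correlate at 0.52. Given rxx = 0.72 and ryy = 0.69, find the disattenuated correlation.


r_corrected = rxy / sqrt(rxx * ryy)
= 0.52 / sqrt(0.72 * 0.69)
= 0.52 / sqrt(0.4968)
= 0.52 / 0.70484
r_corrected = 0.7378

0.7378


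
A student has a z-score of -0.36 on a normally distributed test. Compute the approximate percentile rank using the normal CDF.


CDF(z) = 0.5 * (1 + erf(z/sqrt(2)))
erf(-0.2546) = -0.2812
CDF = 0.3594
Percentile rank = 0.3594 * 100 = 35.94

35.94


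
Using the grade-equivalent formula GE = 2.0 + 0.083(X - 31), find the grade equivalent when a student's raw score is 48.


raw - median = 48 - 31 = 17
slope * diff = 0.083 * 17 = 1.411
GE = 2.0 + 1.411
GE = 3.411

3.411


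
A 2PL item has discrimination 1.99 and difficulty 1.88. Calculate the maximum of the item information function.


For 2PL, max info at theta = b = 1.88
I_max = a^2 / 4 = 1.99^2 / 4
= 3.9601 / 4
I_max = 0.99

0.99


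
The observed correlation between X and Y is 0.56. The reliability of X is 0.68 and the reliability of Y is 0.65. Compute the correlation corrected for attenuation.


r_corrected = rxy / sqrt(rxx * ryy)
= 0.56 / sqrt(0.68 * 0.65)
= 0.56 / sqrt(0.442)
= 0.56 / 0.664831
r_corrected = 0.8423

0.8423


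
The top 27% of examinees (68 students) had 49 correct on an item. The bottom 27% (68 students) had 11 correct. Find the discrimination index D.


p_upper = 49/68 = 0.7206
p_lower = 11/68 = 0.1618
D = 0.7206 - 0.1618 = 0.5588

0.5588


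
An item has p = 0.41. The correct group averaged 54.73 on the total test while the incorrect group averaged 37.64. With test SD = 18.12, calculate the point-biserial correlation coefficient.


q = 1 - p = 0.59
rpb = ((M1 - M0) / SD) * sqrt(p * q)
rpb = ((54.73 - 37.64) / 18.12) * sqrt(0.41 * 0.59)
rpb = 0.4639

0.4639


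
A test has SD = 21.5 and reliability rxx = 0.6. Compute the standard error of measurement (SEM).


SEM = SD * sqrt(1 - rxx)
SEM = 21.5 * sqrt(1 - 0.6)
SEM = 21.5 * sqrt(0.4) = 21.5 * 0.632456
SEM = 13.5978

13.5978


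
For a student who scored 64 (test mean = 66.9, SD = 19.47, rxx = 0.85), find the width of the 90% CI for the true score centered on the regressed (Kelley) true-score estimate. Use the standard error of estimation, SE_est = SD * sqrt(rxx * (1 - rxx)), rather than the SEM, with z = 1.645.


True score estimate = 0.85*64 + 0.15*66.9 = 64.435
SE_est = SD * sqrt(rxx * (1 - rxx)) = 19.47 * sqrt(0.85 * 0.15) = 19.47 * sqrt(0.1275) = 6.952181
CI = T_est +/- z * SE_est, so width = 2 * z * SE_est = 2 * 1.645 * 6.952181
Width = 22.8727

22.8727


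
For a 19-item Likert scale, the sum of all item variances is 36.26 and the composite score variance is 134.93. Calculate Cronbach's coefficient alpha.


alpha = (k/(k-1)) * (1 - sum(si^2)/s_total^2)
= (19/18) * (1 - 36.26/134.93)
alpha = 0.7719

0.7719


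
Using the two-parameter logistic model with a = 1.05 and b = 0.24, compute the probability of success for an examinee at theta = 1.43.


a*(theta - b) = 1.05 * (1.43 - 0.24) = 1.2495
exp(-1.2495) = 0.2866
P = 1 / (1 + 0.2866)
P = 0.7772

0.7772


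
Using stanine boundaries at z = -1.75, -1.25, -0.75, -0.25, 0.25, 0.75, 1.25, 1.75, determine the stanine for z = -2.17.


Stanine boundaries: [-1.75, -1.25, -0.75, -0.25, 0.25, 0.75, 1.25, 1.75]
z = -2.17
Check each boundary:
  z < -1.75
  z < -1.25
  z < -0.75
  z < -0.25
  z < 0.25
  z < 0.75
  z < 1.25
  z < 1.75
Highest qualifying boundary gives stanine = 1

1


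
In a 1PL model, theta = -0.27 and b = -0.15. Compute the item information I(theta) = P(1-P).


P = 1/(1+exp(-(-0.27--0.15))) = 0.47
I = P*(1-P) = 0.47 * 0.53
I = 0.2491

0.2491


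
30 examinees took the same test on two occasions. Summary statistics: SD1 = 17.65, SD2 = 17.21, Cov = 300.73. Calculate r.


r = cov(X,Y) / (SD_X * SD_Y)
r = 300.73 / (17.65 * 17.21)
r = 300.73 / 303.7565
r = 0.99

0.99


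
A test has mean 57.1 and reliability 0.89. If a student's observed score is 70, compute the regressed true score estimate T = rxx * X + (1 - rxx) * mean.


T_est = rxx * X + (1 - rxx) * mean
T_est = 0.89 * 70 + 0.11 * 57.1
T_est = 62.3 + 6.281
T_est = 68.581

68.581


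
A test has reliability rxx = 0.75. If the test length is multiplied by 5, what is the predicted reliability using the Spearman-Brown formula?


r_new = (n * rxx) / (1 + (n-1) * rxx)
r_new = (5 * 0.75) / (1 + 4 * 0.75)
r_new = 3.75 / 4.0
r_new = 0.9375

0.9375


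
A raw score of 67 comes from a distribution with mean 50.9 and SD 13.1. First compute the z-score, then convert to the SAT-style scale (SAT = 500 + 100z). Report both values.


z = (X - mean) / SD = (67 - 50.9) / 13.1
z = 16.1 / 13.1
z = 1.229
SAT-scale = SAT = 500 + 100z
Carry z at full precision (z = 16.1 / 13.1) into the conversion:
SAT-scale = 500 + 100 * (16.1 / 13.1) = 500 + 1610 / 13.1
SAT-scale = 500 + 122.9008
SAT-scale = 622.9008

622.9008


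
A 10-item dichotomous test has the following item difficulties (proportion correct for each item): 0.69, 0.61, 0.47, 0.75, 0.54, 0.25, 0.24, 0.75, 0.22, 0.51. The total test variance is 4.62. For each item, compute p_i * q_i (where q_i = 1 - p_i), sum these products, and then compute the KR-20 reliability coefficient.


For each item, compute p_i * q_i:
  Item 1: 0.69 * 0.31 = 0.2139
  Item 2: 0.61 * 0.39 = 0.2379
  Item 3: 0.47 * 0.53 = 0.2491
  Item 4: 0.75 * 0.25 = 0.1875
  Item 5: 0.54 * 0.46 = 0.2484
  Item 6: 0.25 * 0.75 = 0.1875
  Item 7: 0.24 * 0.76 = 0.1824
  Item 8: 0.75 * 0.25 = 0.1875
  Item 9: 0.22 * 0.78 = 0.1716
  Item 10: 0.51 * 0.49 = 0.2499
Sum(p_i * q_i) = 0.2139 + 0.2379 + 0.2491 + 0.1875 + 0.2484 + 0.1875 + 0.1824 + 0.1875 + 0.1716 + 0.2499 = 2.1157
KR-20 = (k/(k-1)) * (1 - Sum(p_i*q_i) / Var_total)
= (10/9) * (1 - 2.1157/4.62)
= 1.1111 * 0.5421
KR-20 = 0.6023

0.6023


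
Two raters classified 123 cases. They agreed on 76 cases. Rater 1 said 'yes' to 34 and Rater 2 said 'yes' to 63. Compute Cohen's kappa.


P_o = 76/123 = 0.617886
P_e = (34*63 + 89*60) / 15129 = 0.494547
kappa = (P_o - P_e) / (1 - P_e)
kappa = (0.617886 - 0.494547) / (1 - 0.494547)
kappa = 0.244

0.244


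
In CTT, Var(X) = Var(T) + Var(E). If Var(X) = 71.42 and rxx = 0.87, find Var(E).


var_true = rxx * var_obs = 0.87 * 71.42 = 62.1354
var_error = var_obs - var_true
var_error = 71.42 - 62.1354
var_error = 9.2846

9.2846


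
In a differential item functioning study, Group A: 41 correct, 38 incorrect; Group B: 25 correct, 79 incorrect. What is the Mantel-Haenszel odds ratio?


Odds_A = 41/38 = 1.0789
Odds_B = 25/79 = 0.3165
OR = Odds_A / Odds_B = 1.0789 / 0.3165
Exactly, OR = (41 * 79) / (38 * 25) = 3239 / 950
OR = 3.4095

3.4095


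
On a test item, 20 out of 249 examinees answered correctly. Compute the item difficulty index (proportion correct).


Item difficulty p = number correct / total examinees
p = 20 / 249
p = 0.0803

0.0803


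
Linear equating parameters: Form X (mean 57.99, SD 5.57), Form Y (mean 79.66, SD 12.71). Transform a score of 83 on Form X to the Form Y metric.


slope = SD_Y / SD_X = 12.71 / 5.57 ~ 2.2819
intercept = mean_Y - slope * mean_X = 79.66 - (12.71 / 5.57) * 57.99 ~ -52.6655
Y = slope * X + intercept. To avoid rounding drift from the rounded slope/intercept, evaluate the equivalent form Y = mean_Y + SD_Y * (X - mean_X) / SD_X at full precision:
Y = 79.66 + 12.71 * (83 - 57.99) / 5.57
Y = 79.66 + 12.71 * 25.01 / 5.57
Y = 79.66 + 317.8771 / 5.57
Y = 79.66 + 57.0695
Y = 136.7295

136.7295


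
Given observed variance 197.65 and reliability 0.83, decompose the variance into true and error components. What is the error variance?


var_true = rxx * var_obs = 0.83 * 197.65 = 164.0495
var_error = var_obs - var_true
var_error = 197.65 - 164.0495
var_error = 33.6005

33.6005


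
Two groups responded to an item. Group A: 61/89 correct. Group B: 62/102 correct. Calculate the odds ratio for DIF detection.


Odds_A = 61/28 = 2.1786
Odds_B = 62/40 = 1.55
OR = Odds_A / Odds_B = 2.1786 / 1.55
Exactly, OR = (61 * 40) / (28 * 62) = 2440 / 1736
OR = 1.4055

1.4055


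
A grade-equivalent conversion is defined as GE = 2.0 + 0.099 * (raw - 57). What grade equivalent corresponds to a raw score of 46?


raw - median = 46 - 57 = -11
slope * diff = 0.099 * -11 = -1.089
GE = 2.0 + -1.089
GE = 0.911

0.911


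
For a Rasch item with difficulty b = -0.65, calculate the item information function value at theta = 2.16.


P = 1/(1+exp(-(2.16--0.65))) = 0.9432
I = P*(1-P) = 0.9432 * 0.0568
I = 0.0536

0.0536


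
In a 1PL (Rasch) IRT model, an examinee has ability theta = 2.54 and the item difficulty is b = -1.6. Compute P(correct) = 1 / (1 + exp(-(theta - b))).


theta - b = 2.54 - -1.6 = 4.14
exp(-(theta - b)) = exp(-4.14) = 0.0159
P = 1 / (1 + 0.0159)
P = 0.9843

0.9843


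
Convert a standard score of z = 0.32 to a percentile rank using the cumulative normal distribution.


CDF(z) = 0.5 * (1 + erf(z/sqrt(2)))
erf(0.2263) = 0.251
CDF = 0.6255
Percentile rank = 0.6255 * 100 = 62.55

62.55


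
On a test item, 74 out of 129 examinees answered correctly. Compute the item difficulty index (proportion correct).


Item difficulty p = number correct / total examinees
p = 74 / 129
p = 0.5736

0.5736


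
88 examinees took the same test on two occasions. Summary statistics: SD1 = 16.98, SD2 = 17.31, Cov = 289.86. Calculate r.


r = cov(X,Y) / (SD_X * SD_Y)
r = 289.86 / (16.98 * 17.31)
r = 289.86 / 293.9238
r = 0.9862

0.9862


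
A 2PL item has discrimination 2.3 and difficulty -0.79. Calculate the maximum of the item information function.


For 2PL, max info at theta = b = -0.79
I_max = a^2 / 4 = 2.3^2 / 4
= 5.29 / 4
I_max = 1.3225

1.3225


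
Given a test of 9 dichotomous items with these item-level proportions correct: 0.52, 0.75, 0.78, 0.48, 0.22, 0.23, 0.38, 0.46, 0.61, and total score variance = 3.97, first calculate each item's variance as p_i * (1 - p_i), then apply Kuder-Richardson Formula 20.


For each item, compute p_i * q_i:
  Item 1: 0.52 * 0.48 = 0.2496
  Item 2: 0.75 * 0.25 = 0.1875
  Item 3: 0.78 * 0.22 = 0.1716
  Item 4: 0.48 * 0.52 = 0.2496
  Item 5: 0.22 * 0.78 = 0.1716
  Item 6: 0.23 * 0.77 = 0.1771
  Item 7: 0.38 * 0.62 = 0.2356
  Item 8: 0.46 * 0.54 = 0.2484
  Item 9: 0.61 * 0.39 = 0.2379
Sum(p_i * q_i) = 0.2496 + 0.1875 + 0.1716 + 0.2496 + 0.1716 + 0.1771 + 0.2356 + 0.2484 + 0.2379 = 1.9289
KR-20 = (k/(k-1)) * (1 - Sum(p_i*q_i) / Var_total)
= (9/8) * (1 - 1.9289/3.97)
= 1.125 * 0.5141
KR-20 = 0.5784

0.5784


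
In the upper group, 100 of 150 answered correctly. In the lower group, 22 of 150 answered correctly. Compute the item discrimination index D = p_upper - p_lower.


p_upper = 100/150 = 0.6667
p_lower = 22/150 = 0.1467
D = 0.6667 - 0.1467 = 0.52

0.52


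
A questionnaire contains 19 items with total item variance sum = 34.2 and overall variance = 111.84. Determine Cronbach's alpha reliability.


alpha = (k/(k-1)) * (1 - sum(si^2)/s_total^2)
= (19/18) * (1 - 34.2/111.84)
alpha = 0.7328

0.7328


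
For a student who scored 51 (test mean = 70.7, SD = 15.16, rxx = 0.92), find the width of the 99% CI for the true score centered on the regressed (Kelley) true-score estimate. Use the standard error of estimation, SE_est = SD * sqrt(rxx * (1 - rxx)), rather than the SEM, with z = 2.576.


True score estimate = 0.92*51 + 0.08*70.7 = 52.576
SE_est = SD * sqrt(rxx * (1 - rxx)) = 15.16 * sqrt(0.92 * 0.08) = 15.16 * sqrt(0.0736) = 4.112805
CI = T_est +/- z * SE_est, so width = 2 * z * SE_est = 2 * 2.576 * 4.112805
Width = 21.1892

21.1892


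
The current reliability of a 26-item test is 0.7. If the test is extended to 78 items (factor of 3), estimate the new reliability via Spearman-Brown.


r_new = (n * rxx) / (1 + (n-1) * rxx)
r_new = (3 * 0.7) / (1 + 2 * 0.7)
r_new = 2.1 / 2.4
r_new = 0.875

0.875


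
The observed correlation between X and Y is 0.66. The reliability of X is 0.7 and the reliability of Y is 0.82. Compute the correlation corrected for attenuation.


r_corrected = rxy / sqrt(rxx * ryy)
= 0.66 / sqrt(0.7 * 0.82)
= 0.66 / sqrt(0.574)
= 0.66 / 0.757628
r_corrected = 0.8711

0.8711


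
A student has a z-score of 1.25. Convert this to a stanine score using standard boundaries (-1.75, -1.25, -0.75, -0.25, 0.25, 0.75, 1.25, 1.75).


Stanine boundaries: [-1.75, -1.25, -0.75, -0.25, 0.25, 0.75, 1.25, 1.75]
z = 1.25
Check each boundary:
  z >= -1.75 -> could be stanine 2
  z >= -1.25 -> could be stanine 3
  z >= -0.75 -> could be stanine 4
  z >= -0.25 -> could be stanine 5
  z >= 0.25 -> could be stanine 6
  z >= 0.75 -> could be stanine 7
  z >= 1.25 -> could be stanine 8
  z < 1.75
Highest qualifying boundary gives stanine = 8

8


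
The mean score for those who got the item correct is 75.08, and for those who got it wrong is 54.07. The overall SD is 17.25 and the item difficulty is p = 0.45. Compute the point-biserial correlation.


q = 1 - p = 0.55
rpb = ((M1 - M0) / SD) * sqrt(p * q)
rpb = ((75.08 - 54.07) / 17.25) * sqrt(0.45 * 0.55)
rpb = 0.6059

0.6059


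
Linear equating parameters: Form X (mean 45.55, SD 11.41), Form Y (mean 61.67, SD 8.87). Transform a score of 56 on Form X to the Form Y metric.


slope = SD_Y / SD_X = 8.87 / 11.41 ~ 0.7774
intercept = mean_Y - slope * mean_X = 61.67 - (8.87 / 11.41) * 45.55 ~ 26.26
Y = slope * X + intercept. To avoid rounding drift from the rounded slope/intercept, evaluate the equivalent form Y = mean_Y + SD_Y * (X - mean_X) / SD_X at full precision:
Y = 61.67 + 8.87 * (56 - 45.55) / 11.41
Y = 61.67 + 8.87 * 10.45 / 11.41
Y = 61.67 + 92.6915 / 11.41
Y = 61.67 + 8.1237
Y = 69.7937

69.7937


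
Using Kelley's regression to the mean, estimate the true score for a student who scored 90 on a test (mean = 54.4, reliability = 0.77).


T_est = rxx * X + (1 - rxx) * mean
T_est = 0.77 * 90 + 0.23 * 54.4
T_est = 69.3 + 12.512
T_est = 81.812

81.812


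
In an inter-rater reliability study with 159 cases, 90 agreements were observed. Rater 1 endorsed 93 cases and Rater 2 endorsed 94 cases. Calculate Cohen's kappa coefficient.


P_o = 90/159 = 0.566038
P_e = (93*94 + 66*65) / 25281 = 0.515486
kappa = (P_o - P_e) / (1 - P_e)
kappa = (0.566038 - 0.515486) / (1 - 0.515486)
kappa = 0.1043

0.1043


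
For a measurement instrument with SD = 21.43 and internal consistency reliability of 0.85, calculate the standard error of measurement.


SEM = SD * sqrt(1 - rxx)
SEM = 21.43 * sqrt(1 - 0.85)
SEM = 21.43 * sqrt(0.15) = 21.43 * 0.387298
SEM = 8.2998

8.2998


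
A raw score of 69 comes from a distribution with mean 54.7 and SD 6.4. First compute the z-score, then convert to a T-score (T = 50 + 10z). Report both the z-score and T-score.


z = (X - mean) / SD = (69 - 54.7) / 6.4
z = 14.3 / 6.4
z = 2.2344
T-score = T = 50 + 10z
Carry z at full precision (z = 14.3 / 6.4) into the conversion:
T-score = 50 + 10 * (14.3 / 6.4) = 50 + 143 / 6.4
T-score = 50 + 22.3438
T-score = 72.3438

72.3438


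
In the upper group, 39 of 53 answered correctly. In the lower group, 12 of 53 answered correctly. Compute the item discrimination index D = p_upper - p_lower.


p_upper = 39/53 = 0.7358
p_lower = 12/53 = 0.2264
D = 0.7358 - 0.2264 = 0.5094

0.5094


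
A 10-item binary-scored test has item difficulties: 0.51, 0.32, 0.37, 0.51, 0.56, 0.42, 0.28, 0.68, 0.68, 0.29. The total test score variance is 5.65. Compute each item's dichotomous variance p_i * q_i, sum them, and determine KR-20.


For each item, compute p_i * q_i:
  Item 1: 0.51 * 0.49 = 0.2499
  Item 2: 0.32 * 0.68 = 0.2176
  Item 3: 0.37 * 0.63 = 0.2331
  Item 4: 0.51 * 0.49 = 0.2499
  Item 5: 0.56 * 0.44 = 0.2464
  Item 6: 0.42 * 0.58 = 0.2436
  Item 7: 0.28 * 0.72 = 0.2016
  Item 8: 0.68 * 0.32 = 0.2176
  Item 9: 0.68 * 0.32 = 0.2176
  Item 10: 0.29 * 0.71 = 0.2059
Sum(p_i * q_i) = 0.2499 + 0.2176 + 0.2331 + 0.2499 + 0.2464 + 0.2436 + 0.2016 + 0.2176 + 0.2176 + 0.2059 = 2.2832
KR-20 = (k/(k-1)) * (1 - Sum(p_i*q_i) / Var_total)
= (10/9) * (1 - 2.2832/5.65)
= 1.1111 * 0.5959
KR-20 = 0.6621

0.6621


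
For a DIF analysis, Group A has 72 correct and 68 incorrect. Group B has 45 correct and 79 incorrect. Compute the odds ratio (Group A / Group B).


Odds_A = 72/68 = 1.0588
Odds_B = 45/79 = 0.5696
OR = Odds_A / Odds_B = 1.0588 / 0.5696
Exactly, OR = (72 * 79) / (68 * 45) = 5688 / 3060
OR = 1.8588

1.8588


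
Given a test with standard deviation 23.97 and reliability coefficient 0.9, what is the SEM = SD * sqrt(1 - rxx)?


SEM = SD * sqrt(1 - rxx)
SEM = 23.97 * sqrt(1 - 0.9)
SEM = 23.97 * sqrt(0.1) = 23.97 * 0.316228
SEM = 7.58

7.58


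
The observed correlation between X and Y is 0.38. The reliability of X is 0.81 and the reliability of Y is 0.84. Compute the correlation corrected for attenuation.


r_corrected = rxy / sqrt(rxx * ryy)
= 0.38 / sqrt(0.81 * 0.84)
= 0.38 / sqrt(0.6804)
= 0.38 / 0.824864
r_corrected = 0.4607

0.4607


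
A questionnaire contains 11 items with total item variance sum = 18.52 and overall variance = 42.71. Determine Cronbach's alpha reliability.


alpha = (k/(k-1)) * (1 - sum(si^2)/s_total^2)
= (11/10) * (1 - 18.52/42.71)
alpha = 0.623

0.623


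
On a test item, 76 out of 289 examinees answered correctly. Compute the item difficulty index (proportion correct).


Item difficulty p = number correct / total examinees
p = 76 / 289
p = 0.263

0.263


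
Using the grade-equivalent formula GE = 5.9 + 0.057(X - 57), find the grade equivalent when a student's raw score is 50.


raw - median = 50 - 57 = -7
slope * diff = 0.057 * -7 = -0.399
GE = 5.9 + -0.399
GE = 5.501

5.501


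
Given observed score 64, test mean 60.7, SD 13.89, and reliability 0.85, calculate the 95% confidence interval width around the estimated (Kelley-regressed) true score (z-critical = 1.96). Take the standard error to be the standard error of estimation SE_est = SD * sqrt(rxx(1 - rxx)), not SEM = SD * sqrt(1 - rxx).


True score estimate = 0.85*64 + 0.15*60.7 = 63.505
SE_est = SD * sqrt(rxx * (1 - rxx)) = 13.89 * sqrt(0.85 * 0.15) = 13.89 * sqrt(0.1275) = 4.959722
CI = T_est +/- z * SE_est, so width = 2 * z * SE_est = 2 * 1.96 * 4.959722
Width = 19.4421

19.4421


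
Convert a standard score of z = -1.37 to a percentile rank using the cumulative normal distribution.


CDF(z) = 0.5 * (1 + erf(z/sqrt(2)))
erf(-0.9687) = -0.8293
CDF = 0.0853
Percentile rank = 0.0853 * 100 = 8.53

8.53


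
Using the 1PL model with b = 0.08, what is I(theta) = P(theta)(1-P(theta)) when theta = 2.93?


P = 1/(1+exp(-(2.93-0.08))) = 0.9453
I = P*(1-P) = 0.9453 * 0.0547
I = 0.0517

0.0517


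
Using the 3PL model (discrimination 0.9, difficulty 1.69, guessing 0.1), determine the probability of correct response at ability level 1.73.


logit = 0.9*(1.73 - 1.69) = 0.036
P* = 1/(1 + exp(-0.036)) = 0.509
P = 0.1 + (1 - 0.1) * 0.509
P = 0.5581

0.5581


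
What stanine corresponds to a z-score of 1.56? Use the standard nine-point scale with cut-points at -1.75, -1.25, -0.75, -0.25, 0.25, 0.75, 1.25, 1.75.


Stanine boundaries: [-1.75, -1.25, -0.75, -0.25, 0.25, 0.75, 1.25, 1.75]
z = 1.56
Check each boundary:
  z >= -1.75 -> could be stanine 2
  z >= -1.25 -> could be stanine 3
  z >= -0.75 -> could be stanine 4
  z >= -0.25 -> could be stanine 5
  z >= 0.25 -> could be stanine 6
  z >= 0.75 -> could be stanine 7
  z >= 1.25 -> could be stanine 8
  z < 1.75
Highest qualifying boundary gives stanine = 8

8


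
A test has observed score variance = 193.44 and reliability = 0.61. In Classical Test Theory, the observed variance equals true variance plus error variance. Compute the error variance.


var_true = rxx * var_obs = 0.61 * 193.44 = 117.9984
var_error = var_obs - var_true
var_error = 193.44 - 117.9984
var_error = 75.4416

75.4416


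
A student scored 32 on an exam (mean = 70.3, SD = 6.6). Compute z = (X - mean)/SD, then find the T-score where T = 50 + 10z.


z = (X - mean) / SD = (32 - 70.3) / 6.6
z = -38.3 / 6.6
z = -5.803
T-score = T = 50 + 10z
Carry z at full precision (z = -38.3 / 6.6) into the conversion:
T-score = 50 + 10 * (-38.3 / 6.6) = 50 + -383 / 6.6
T-score = 50 + -58.0303
T-score = -8.0303

-8.0303


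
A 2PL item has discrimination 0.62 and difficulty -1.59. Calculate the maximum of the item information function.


For 2PL, max info at theta = b = -1.59
I_max = a^2 / 4 = 0.62^2 / 4
= 0.3844 / 4
I_max = 0.0961

0.0961


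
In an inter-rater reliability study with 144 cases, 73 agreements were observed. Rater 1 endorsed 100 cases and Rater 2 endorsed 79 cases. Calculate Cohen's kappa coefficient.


P_o = 73/144 = 0.506944
P_e = (100*79 + 44*65) / 20736 = 0.518904
kappa = (P_o - P_e) / (1 - P_e)
kappa = (0.506944 - 0.518904) / (1 - 0.518904)
kappa = -0.0249

-0.0249
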